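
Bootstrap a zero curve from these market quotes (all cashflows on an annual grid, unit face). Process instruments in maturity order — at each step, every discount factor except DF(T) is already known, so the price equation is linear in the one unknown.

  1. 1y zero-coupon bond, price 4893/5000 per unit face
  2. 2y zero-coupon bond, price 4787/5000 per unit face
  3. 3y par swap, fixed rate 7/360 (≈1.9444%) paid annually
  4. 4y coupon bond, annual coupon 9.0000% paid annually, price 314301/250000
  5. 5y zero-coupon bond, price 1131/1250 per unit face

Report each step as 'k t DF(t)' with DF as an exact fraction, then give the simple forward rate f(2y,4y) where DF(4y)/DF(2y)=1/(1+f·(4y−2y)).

1 1 4893/5000
2 2 4787/5000
3 3 118/125
4 4 2289/2500
5 5 1131/1250
f(2y,4y) = ((4787/5000)/(2289/2500) − 1)/(2) = 209/9156 ≈ 2.2827%

step 1 [1y] zero: DF = P = 4893/5000 ≈ 0.978600
step 2 [2y] zero: DF = P = 4787/5000 ≈ 0.957400
step 3 [3y] swap r/1=7/360: DF=(1 − 7/360·(0.978600+0.957400))/(1+7/360) = 118/125 ≈ 0.944000
step 4 [4y] bond c/1=9/100: DF=(314301/250000 − 9/100·(0.978600+0.957400+0.944000))/(1+9/100) = 2289/2500 ≈ 0.915600
step 5 [5y] zero: DF = P = 1131/1250 ≈ 0.904800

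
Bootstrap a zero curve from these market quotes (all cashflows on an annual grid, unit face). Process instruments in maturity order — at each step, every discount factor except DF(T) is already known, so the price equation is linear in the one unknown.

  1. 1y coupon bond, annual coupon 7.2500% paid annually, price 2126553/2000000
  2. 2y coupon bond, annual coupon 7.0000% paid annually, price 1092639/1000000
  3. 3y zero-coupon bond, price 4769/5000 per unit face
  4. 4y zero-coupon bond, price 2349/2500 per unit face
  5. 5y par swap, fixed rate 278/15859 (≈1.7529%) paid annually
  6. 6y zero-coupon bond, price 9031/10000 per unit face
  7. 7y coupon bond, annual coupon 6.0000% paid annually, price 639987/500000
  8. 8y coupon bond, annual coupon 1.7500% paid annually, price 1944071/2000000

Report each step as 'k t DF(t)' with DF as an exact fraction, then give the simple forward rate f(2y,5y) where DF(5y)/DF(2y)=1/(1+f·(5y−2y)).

1 1 4957/5000
2 2 9563/10000
3 3 4769/5000
4 4 2349/2500
5 5 4583/5000
6 6 9031/10000
7 7 8871/10000
8 8 8427/10000
f(2y,5y) = ((9563/10000)/(4583/5000) − 1)/(3) = 397/27498 ≈ 1.4437%

step 1 [1y] bond c/1=29/400: DF=(2126553/2000000 − 29/400·(0))/(1+29/400) = 4957/5000 ≈ 0.991400
step 2 [2y] bond c/1=7/100: DF=(1092639/1000000 − 7/100·(0.991400))/(1+7/100) = 9563/10000 ≈ 0.956300
step 3 [3y] zero: DF = P = 4769/5000 ≈ 0.953800
step 4 [4y] zero: DF = P = 2349/2500 ≈ 0.939600
step 5 [5y] swap r/1=278/15859: DF=(1 − 278/15859·(0.991400+0.956300+0.953800+0.939600))/(1+278/15859) = 4583/5000 ≈ 0.916600
step 6 [6y] zero: DF = P = 9031/10000 ≈ 0.903100
step 7 [7y] bond c/1=3/50: DF=(639987/500000 − 3/50·(0.991400+0.956300+0.953800+0.939600+0.916600+0.903100))/(1+3/50) = 8871/10000 ≈ 0.887100
step 8 [8y] bond c/1=7/400: DF=(1944071/2000000 − 7/400·(0.991400+0.956300+0.953800+0.939600+0.916600+0.903100+0.887100))/(1+7/400) = 8427/10000 ≈ 0.842700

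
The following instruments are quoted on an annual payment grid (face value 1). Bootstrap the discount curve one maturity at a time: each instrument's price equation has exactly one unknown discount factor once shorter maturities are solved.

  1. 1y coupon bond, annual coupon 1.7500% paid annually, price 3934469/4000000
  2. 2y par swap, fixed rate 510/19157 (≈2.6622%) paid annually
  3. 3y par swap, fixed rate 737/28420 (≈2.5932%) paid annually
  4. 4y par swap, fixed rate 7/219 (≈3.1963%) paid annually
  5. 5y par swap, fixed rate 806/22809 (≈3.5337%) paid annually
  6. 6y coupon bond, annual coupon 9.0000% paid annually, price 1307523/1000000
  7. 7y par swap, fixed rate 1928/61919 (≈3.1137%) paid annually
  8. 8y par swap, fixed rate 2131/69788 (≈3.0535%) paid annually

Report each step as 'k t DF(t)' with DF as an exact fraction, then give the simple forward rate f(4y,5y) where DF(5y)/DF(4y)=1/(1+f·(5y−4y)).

step 1 [1y] bond c/1=7/400: DF=(3934469/4000000 − 7/400·(0))/(1+7/400) = 9667/10000 ≈ 0.966700
step 2 [2y] swap r/1=510/19157: DF=(1 − 510/19157·(0.966700))/(1+510/19157) = 949/1000 ≈ 0.949000
step 3 [3y] swap r/1=737/28420: DF=(1 − 737/28420·(0.966700+0.949000))/(1+737/28420) = 9263/10000 ≈ 0.926300
step 4 [4y] swap r/1=7/219: DF=(1 − 7/219·(0.966700+0.949000+0.926300))/(1+7/219) = 881/1000 ≈ 0.881000
step 5 [5y] swap r/1=806/22809: DF=(1 − 806/22809·(0.966700+0.949000+0.926300+0.881000))/(1+806/22809) = 2097/2500 ≈ 0.838800
step 6 [6y] bond c/1=9/100: DF=(1307523/1000000 − 9/100·(0.966700+0.949000+0.926300+0.881000+0.838800))/(1+9/100) = 8229/10000 ≈ 0.822900
step 7 [7y] swap r/1=1928/61919: DF=(1 − 1928/61919·(0.966700+0.949000+0.926300+0.881000+0.838800+0.822900))/(1+1928/61919) = 1009/1250 ≈ 0.807200
step 8 [8y] swap r/1=2131/69788: DF=(1 − 2131/69788·(0.966700+0.949000+0.926300+0.881000+0.838800+0.822900+0.807200))/(1+2131/69788) = 7869/10000 ≈ 0.786900

1 1 9667/10000
2 2 949/1000
3 3 9263/10000
4 4 881/1000
5 5 2097/2500
6 6 8229/10000
7 7 1009/1250
8 8 7869/10000
f(4y,5y) = ((881/1000)/(2097/2500) − 1)/(1) = 211/4194 ≈ 5.0310%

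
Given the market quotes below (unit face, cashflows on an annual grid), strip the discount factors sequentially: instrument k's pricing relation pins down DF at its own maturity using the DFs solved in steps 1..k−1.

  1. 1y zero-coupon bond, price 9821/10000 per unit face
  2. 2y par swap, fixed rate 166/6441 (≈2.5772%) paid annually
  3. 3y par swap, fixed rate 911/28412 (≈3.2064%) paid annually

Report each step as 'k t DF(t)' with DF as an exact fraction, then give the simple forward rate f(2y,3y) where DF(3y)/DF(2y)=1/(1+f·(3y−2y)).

step 1 [1y] zero: DF = P = 9821/10000 ≈ 0.982100
step 2 [2y] swap r/1=166/6441: DF=(1 − 166/6441·(0.982100))/(1+166/6441) = 4751/5000 ≈ 0.950200
step 3 [3y] swap r/1=911/28412: DF=(1 − 911/28412·(0.982100+0.950200))/(1+911/28412) = 9089/10000 ≈ 0.908900

1 1 9821/10000
2 2 4751/5000
3 3 9089/10000
f(2y,3y) = ((4751/5000)/(9089/10000) − 1)/(1) = 413/9089 ≈ 4.5440%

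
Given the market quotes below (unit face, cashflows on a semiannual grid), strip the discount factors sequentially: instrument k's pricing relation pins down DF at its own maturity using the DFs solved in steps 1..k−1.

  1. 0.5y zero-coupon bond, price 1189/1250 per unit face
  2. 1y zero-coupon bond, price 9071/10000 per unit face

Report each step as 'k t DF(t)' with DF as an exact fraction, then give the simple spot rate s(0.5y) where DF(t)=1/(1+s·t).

step 1 [0.5y] zero: DF = P = 1189/1250 ≈ 0.951200
step 2 [1y] zero: DF = P = 9071/10000 ≈ 0.907100

1 1/2 1189/1250
2 1 9071/10000
s(0.5y) = (1/(1189/1250) − 1)/(1/2) = 122/1189 ≈ 10.2607%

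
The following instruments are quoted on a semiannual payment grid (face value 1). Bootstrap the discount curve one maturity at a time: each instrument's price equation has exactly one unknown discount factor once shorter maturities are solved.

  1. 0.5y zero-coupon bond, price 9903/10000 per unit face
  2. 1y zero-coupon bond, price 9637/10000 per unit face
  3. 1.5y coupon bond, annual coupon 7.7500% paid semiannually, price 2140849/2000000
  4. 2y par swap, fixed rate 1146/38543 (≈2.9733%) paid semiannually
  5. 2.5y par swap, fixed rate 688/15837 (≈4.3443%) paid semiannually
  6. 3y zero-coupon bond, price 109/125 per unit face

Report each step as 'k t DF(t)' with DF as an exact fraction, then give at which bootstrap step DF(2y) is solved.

1 1/2 9903/10000
2 1 9637/10000
3 3/2 1197/1250
4 2 9427/10000
5 5/2 1121/1250
6 3 109/125
DF(2y) is solved at step 4

step 1 [0.5y] zero: DF = P = 9903/10000 ≈ 0.990300
step 2 [1y] zero: DF = P = 9637/10000 ≈ 0.963700
step 3 [1.5y] bond c/2=31/800: DF=(2140849/2000000 − 31/800·(0.990300+0.963700))/(1+31/800) = 1197/1250 ≈ 0.957600
step 4 [2y] swap r/2=573/38543: DF=(1 − 573/38543·(0.990300+0.963700+0.957600))/(1+573/38543) = 9427/10000 ≈ 0.942700
step 5 [2.5y] swap r/2=344/15837: DF=(1 − 344/15837·(0.990300+0.963700+0.957600+0.942700))/(1+344/15837) = 1121/1250 ≈ 0.896800
step 6 [3y] zero: DF = P = 109/125 ≈ 0.872000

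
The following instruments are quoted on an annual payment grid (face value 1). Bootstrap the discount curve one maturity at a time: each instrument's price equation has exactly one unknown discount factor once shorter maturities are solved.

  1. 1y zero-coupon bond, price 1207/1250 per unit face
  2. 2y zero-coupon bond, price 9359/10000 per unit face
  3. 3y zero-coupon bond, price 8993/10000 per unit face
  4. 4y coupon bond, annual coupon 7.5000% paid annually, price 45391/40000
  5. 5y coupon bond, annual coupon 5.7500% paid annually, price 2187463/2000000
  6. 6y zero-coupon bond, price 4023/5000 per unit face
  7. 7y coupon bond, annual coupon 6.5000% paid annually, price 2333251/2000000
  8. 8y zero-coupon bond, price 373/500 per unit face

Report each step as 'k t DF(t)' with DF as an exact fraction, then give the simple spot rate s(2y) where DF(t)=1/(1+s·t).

1 1 1207/1250
2 2 9359/10000
3 3 8993/10000
4 4 4301/5000
5 5 522/625
6 6 4023/5000
7 7 7719/10000
8 8 373/500
s(2y) = (1/(9359/10000) − 1)/(2) = 641/18718 ≈ 3.4245%

step 1 [1y] zero: DF = P = 1207/1250 ≈ 0.965600
step 2 [2y] zero: DF = P = 9359/10000 ≈ 0.935900
step 3 [3y] zero: DF = P = 8993/10000 ≈ 0.899300
step 4 [4y] bond c/1=3/40: DF=(45391/40000 − 3/40·(0.965600+0.935900+0.899300))/(1+3/40) = 4301/5000 ≈ 0.860200
step 5 [5y] bond c/1=23/400: DF=(2187463/2000000 − 23/400·(0.965600+0.935900+0.899300+0.860200))/(1+23/400) = 522/625 ≈ 0.835200
step 6 [6y] zero: DF = P = 4023/5000 ≈ 0.804600
step 7 [7y] bond c/1=13/200: DF=(2333251/2000000 − 13/200·(0.965600+0.935900+0.899300+0.860200+0.835200+0.804600))/(1+13/200) = 7719/10000 ≈ 0.771900
step 8 [8y] zero: DF = P = 373/500 ≈ 0.746000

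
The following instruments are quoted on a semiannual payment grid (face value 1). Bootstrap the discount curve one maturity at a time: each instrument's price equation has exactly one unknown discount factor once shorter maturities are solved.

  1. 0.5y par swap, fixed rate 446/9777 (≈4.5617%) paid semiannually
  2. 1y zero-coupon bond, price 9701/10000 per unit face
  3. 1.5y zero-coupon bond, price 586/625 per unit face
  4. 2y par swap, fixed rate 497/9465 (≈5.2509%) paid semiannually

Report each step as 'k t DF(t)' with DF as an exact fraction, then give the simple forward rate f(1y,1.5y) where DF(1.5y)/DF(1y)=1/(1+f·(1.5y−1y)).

step 1 [0.5y] swap r/2=223/9777: DF=(1 − 223/9777·(0))/(1+223/9777) = 9777/10000 ≈ 0.977700
step 2 [1y] zero: DF = P = 9701/10000 ≈ 0.970100
step 3 [1.5y] zero: DF = P = 586/625 ≈ 0.937600
step 4 [2y] swap r/2=497/18930: DF=(1 − 497/18930·(0.977700+0.970100+0.937600))/(1+497/18930) = 4503/5000 ≈ 0.900600

1 1/2 9777/10000
2 1 9701/10000
3 3/2 586/625
4 2 4503/5000
f(1y,1.5y) = ((9701/10000)/(586/625) − 1)/(1/2) = 325/4688 ≈ 6.9326%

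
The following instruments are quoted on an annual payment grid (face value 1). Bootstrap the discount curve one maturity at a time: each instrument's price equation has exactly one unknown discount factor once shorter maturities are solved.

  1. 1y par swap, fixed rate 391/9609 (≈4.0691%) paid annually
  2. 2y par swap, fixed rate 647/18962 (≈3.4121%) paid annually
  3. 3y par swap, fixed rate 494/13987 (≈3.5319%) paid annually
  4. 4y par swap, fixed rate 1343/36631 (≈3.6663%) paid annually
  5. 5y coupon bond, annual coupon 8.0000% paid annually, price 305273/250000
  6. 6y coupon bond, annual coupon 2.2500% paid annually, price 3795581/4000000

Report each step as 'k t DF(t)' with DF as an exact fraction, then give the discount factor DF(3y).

step 1 [1y] swap r/1=391/9609: DF=(1 − 391/9609·(0))/(1+391/9609) = 9609/10000 ≈ 0.960900
step 2 [2y] swap r/1=647/18962: DF=(1 − 647/18962·(0.960900))/(1+647/18962) = 9353/10000 ≈ 0.935300
step 3 [3y] swap r/1=494/13987: DF=(1 − 494/13987·(0.960900+0.935300))/(1+494/13987) = 2253/2500 ≈ 0.901200
step 4 [4y] swap r/1=1343/36631: DF=(1 − 1343/36631·(0.960900+0.935300+0.901200))/(1+1343/36631) = 8657/10000 ≈ 0.865700
step 5 [5y] bond c/1=2/25: DF=(305273/250000 − 2/25·(0.960900+0.935300+0.901200+0.865700))/(1+2/25) = 8593/10000 ≈ 0.859300
step 6 [6y] bond c/1=9/400: DF=(3795581/4000000 − 9/400·(0.960900+0.935300+0.901200+0.865700+0.859300))/(1+9/400) = 1657/2000 ≈ 0.828500

1 1 9609/10000
2 2 9353/10000
3 3 2253/2500
4 4 8657/10000
5 5 8593/10000
6 6 1657/2000
DF(3y) = 2253/2500 ≈ 0.901200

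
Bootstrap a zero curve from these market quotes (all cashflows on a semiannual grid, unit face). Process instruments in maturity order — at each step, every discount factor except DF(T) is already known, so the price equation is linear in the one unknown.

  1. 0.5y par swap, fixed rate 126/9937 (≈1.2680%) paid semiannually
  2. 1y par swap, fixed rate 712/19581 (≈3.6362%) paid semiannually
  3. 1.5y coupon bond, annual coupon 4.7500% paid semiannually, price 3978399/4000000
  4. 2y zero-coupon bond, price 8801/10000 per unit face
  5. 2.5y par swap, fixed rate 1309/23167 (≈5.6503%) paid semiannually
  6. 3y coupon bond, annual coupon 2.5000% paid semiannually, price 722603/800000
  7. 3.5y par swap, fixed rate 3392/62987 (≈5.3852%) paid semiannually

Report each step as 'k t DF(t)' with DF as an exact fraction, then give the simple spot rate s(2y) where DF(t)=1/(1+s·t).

1 1/2 9937/10000
2 1 2411/2500
3 3/2 9261/10000
4 2 8801/10000
5 5/2 8691/10000
6 3 8349/10000
7 7/2 519/625
s(2y) = (1/(8801/10000) − 1)/(2) = 1199/17602 ≈ 6.8117%

step 1 [0.5y] swap r/2=63/9937: DF=(1 − 63/9937·(0))/(1+63/9937) = 9937/10000 ≈ 0.993700
step 2 [1y] swap r/2=356/19581: DF=(1 − 356/19581·(0.993700))/(1+356/19581) = 2411/2500 ≈ 0.964400
step 3 [1.5y] bond c/2=19/800: DF=(3978399/4000000 − 19/800·(0.993700+0.964400))/(1+19/800) = 9261/10000 ≈ 0.926100
step 4 [2y] zero: DF = P = 8801/10000 ≈ 0.880100
step 5 [2.5y] swap r/2=1309/46334: DF=(1 − 1309/46334·(0.993700+0.964400+0.926100+0.880100))/(1+1309/46334) = 8691/10000 ≈ 0.869100
step 6 [3y] bond c/2=1/80: DF=(722603/800000 − 1/80·(0.993700+0.964400+0.926100+0.880100+0.869100))/(1+1/80) = 8349/10000 ≈ 0.834900
step 7 [3.5y] swap r/2=1696/62987: DF=(1 − 1696/62987·(0.993700+0.964400+0.926100+0.880100+0.869100+0.834900))/(1+1696/62987) = 519/625 ≈ 0.830400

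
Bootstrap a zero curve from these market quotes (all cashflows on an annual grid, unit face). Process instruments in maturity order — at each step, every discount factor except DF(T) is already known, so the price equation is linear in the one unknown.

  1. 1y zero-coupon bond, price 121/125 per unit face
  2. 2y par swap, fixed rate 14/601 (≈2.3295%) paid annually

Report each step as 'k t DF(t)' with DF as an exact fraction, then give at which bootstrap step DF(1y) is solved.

1 1 121/125
2 2 597/625
DF(1y) is solved at step 1

step 1 [1y] zero: DF = P = 121/125 ≈ 0.968000
step 2 [2y] swap r/1=14/601: DF=(1 − 14/601·(0.968000))/(1+14/601) = 597/625 ≈ 0.955200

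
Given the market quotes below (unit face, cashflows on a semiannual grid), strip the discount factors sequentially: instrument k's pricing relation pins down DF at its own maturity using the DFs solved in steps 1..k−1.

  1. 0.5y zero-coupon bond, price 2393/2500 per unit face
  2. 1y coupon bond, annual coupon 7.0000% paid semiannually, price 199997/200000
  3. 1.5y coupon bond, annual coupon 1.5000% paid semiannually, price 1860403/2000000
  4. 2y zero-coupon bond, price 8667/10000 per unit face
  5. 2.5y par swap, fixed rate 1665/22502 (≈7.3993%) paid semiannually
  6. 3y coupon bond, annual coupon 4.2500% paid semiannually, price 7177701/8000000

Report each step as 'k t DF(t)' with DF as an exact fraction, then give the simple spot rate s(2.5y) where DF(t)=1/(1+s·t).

step 1 [0.5y] zero: DF = P = 2393/2500 ≈ 0.957200
step 2 [1y] bond c/2=7/200: DF=(199997/200000 − 7/200·(0.957200))/(1+7/200) = 4669/5000 ≈ 0.933800
step 3 [1.5y] bond c/2=3/400: DF=(1860403/2000000 − 3/400·(0.957200+0.933800))/(1+3/400) = 2273/2500 ≈ 0.909200
step 4 [2y] zero: DF = P = 8667/10000 ≈ 0.866700
step 5 [2.5y] swap r/2=1665/45004: DF=(1 − 1665/45004·(0.957200+0.933800+0.909200+0.866700))/(1+1665/45004) = 1667/2000 ≈ 0.833500
step 6 [3y] bond c/2=17/800: DF=(7177701/8000000 − 17/800·(0.957200+0.933800+0.909200+0.866700+0.833500))/(1+17/800) = 7849/10000 ≈ 0.784900

1 1/2 2393/2500
2 1 4669/5000
3 3/2 2273/2500
4 2 8667/10000
5 5/2 1667/2000
6 3 7849/10000
s(2.5y) = (1/(1667/2000) − 1)/(5/2) = 666/8335 ≈ 7.9904%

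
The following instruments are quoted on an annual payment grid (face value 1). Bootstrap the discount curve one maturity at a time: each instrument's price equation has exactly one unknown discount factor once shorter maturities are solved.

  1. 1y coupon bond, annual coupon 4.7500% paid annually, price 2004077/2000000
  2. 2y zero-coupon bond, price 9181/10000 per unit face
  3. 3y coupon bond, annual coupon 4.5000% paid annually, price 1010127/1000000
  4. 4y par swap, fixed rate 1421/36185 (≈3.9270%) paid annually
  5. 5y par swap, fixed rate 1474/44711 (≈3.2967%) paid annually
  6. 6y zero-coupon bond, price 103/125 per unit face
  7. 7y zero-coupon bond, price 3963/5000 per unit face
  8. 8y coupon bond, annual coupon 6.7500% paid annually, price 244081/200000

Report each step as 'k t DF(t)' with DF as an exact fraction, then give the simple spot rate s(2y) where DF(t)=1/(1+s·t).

step 1 [1y] bond c/1=19/400: DF=(2004077/2000000 − 19/400·(0))/(1+19/400) = 4783/5000 ≈ 0.956600
step 2 [2y] zero: DF = P = 9181/10000 ≈ 0.918100
step 3 [3y] bond c/1=9/200: DF=(1010127/1000000 − 9/200·(0.956600+0.918100))/(1+9/200) = 8859/10000 ≈ 0.885900
step 4 [4y] swap r/1=1421/36185: DF=(1 − 1421/36185·(0.956600+0.918100+0.885900))/(1+1421/36185) = 8579/10000 ≈ 0.857900
step 5 [5y] swap r/1=1474/44711: DF=(1 − 1474/44711·(0.956600+0.918100+0.885900+0.857900))/(1+1474/44711) = 4263/5000 ≈ 0.852600
step 6 [6y] zero: DF = P = 103/125 ≈ 0.824000
step 7 [7y] zero: DF = P = 3963/5000 ≈ 0.792600
step 8 [8y] bond c/1=27/400: DF=(244081/200000 − 27/400·(0.956600+0.918100+0.885900+0.857900+0.852600+0.824000+0.792600))/(1+27/400) = 7583/10000 ≈ 0.758300

1 1 4783/5000
2 2 9181/10000
3 3 8859/10000
4 4 8579/10000
5 5 4263/5000
6 6 103/125
7 7 3963/5000
8 8 7583/10000
s(2y) = (1/(9181/10000) − 1)/(2) = 819/18362 ≈ 4.4603%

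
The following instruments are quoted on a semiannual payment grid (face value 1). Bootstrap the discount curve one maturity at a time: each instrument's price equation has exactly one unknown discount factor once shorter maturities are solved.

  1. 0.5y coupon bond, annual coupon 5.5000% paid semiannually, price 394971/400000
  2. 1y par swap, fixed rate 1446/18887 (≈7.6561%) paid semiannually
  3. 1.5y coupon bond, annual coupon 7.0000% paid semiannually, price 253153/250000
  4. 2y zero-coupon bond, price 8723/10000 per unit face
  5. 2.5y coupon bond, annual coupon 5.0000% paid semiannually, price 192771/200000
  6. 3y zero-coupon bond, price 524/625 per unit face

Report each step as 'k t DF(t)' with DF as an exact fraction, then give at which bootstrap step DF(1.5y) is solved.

step 1 [0.5y] bond c/2=11/400: DF=(394971/400000 − 11/400·(0))/(1+11/400) = 961/1000 ≈ 0.961000
step 2 [1y] swap r/2=723/18887: DF=(1 − 723/18887·(0.961000))/(1+723/18887) = 9277/10000 ≈ 0.927700
step 3 [1.5y] bond c/2=7/200: DF=(253153/250000 − 7/200·(0.961000+0.927700))/(1+7/200) = 1829/2000 ≈ 0.914500
step 4 [2y] zero: DF = P = 8723/10000 ≈ 0.872300
step 5 [2.5y] bond c/2=1/40: DF=(192771/200000 − 1/40·(0.961000+0.927700+0.914500+0.872300))/(1+1/40) = 8507/10000 ≈ 0.850700
step 6 [3y] zero: DF = P = 524/625 ≈ 0.838400

1 1/2 961/1000
2 1 9277/10000
3 3/2 1829/2000
4 2 8723/10000
5 5/2 8507/10000
6 3 524/625
DF(1.5y) is solved at step 3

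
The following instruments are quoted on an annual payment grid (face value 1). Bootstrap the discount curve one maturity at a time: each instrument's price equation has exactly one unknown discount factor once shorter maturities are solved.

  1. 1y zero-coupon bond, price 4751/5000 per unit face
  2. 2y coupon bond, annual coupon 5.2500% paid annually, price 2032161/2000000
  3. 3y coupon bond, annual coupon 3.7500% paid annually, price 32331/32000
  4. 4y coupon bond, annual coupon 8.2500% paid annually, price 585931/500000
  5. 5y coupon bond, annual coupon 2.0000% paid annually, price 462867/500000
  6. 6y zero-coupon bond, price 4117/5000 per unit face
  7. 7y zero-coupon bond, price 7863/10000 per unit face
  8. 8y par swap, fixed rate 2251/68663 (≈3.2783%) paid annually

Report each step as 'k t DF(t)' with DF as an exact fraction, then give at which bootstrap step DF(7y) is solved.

step 1 [1y] zero: DF = P = 4751/5000 ≈ 0.950200
step 2 [2y] bond c/1=21/400: DF=(2032161/2000000 − 21/400·(0.950200))/(1+21/400) = 459/500 ≈ 0.918000
step 3 [3y] bond c/1=3/80: DF=(32331/32000 − 3/80·(0.950200+0.918000))/(1+3/80) = 9063/10000 ≈ 0.906300
step 4 [4y] bond c/1=33/400: DF=(585931/500000 − 33/400·(0.950200+0.918000+0.906300))/(1+33/400) = 8711/10000 ≈ 0.871100
step 5 [5y] bond c/1=1/50: DF=(462867/500000 − 1/50·(0.950200+0.918000+0.906300+0.871100))/(1+1/50) = 8361/10000 ≈ 0.836100
step 6 [6y] zero: DF = P = 4117/5000 ≈ 0.823400
step 7 [7y] zero: DF = P = 7863/10000 ≈ 0.786300
step 8 [8y] swap r/1=2251/68663: DF=(1 − 2251/68663·(0.950200+0.918000+0.906300+0.871100+0.836100+0.823400+0.786300))/(1+2251/68663) = 7749/10000 ≈ 0.774900

1 1 4751/5000
2 2 459/500
3 3 9063/10000
4 4 8711/10000
5 5 8361/10000
6 6 4117/5000
7 7 7863/10000
8 8 7749/10000
DF(7y) is solved at step 7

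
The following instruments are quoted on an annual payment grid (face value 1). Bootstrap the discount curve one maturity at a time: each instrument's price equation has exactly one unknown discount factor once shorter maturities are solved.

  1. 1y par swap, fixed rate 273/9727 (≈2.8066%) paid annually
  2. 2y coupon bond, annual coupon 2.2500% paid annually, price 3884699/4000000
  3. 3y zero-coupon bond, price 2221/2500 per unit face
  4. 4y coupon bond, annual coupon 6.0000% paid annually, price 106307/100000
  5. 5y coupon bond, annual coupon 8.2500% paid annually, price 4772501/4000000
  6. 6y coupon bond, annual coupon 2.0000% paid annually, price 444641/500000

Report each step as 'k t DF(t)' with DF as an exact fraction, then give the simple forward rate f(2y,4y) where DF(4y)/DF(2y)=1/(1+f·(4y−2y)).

step 1 [1y] swap r/1=273/9727: DF=(1 − 273/9727·(0))/(1+273/9727) = 9727/10000 ≈ 0.972700
step 2 [2y] bond c/1=9/400: DF=(3884699/4000000 − 9/400·(0.972700))/(1+9/400) = 2321/2500 ≈ 0.928400
step 3 [3y] zero: DF = P = 2221/2500 ≈ 0.888400
step 4 [4y] bond c/1=3/50: DF=(106307/100000 − 3/50·(0.972700+0.928400+0.888400))/(1+3/50) = 169/200 ≈ 0.845000
step 5 [5y] bond c/1=33/400: DF=(4772501/4000000 − 33/400·(0.972700+0.928400+0.888400+0.845000))/(1+33/400) = 2063/2500 ≈ 0.825200
step 6 [6y] bond c/1=1/50: DF=(444641/500000 − 1/50·(0.972700+0.928400+0.888400+0.845000+0.825200))/(1+1/50) = 1961/2500 ≈ 0.784400

1 1 9727/10000
2 2 2321/2500
3 3 2221/2500
4 4 169/200
5 5 2063/2500
6 6 1961/2500
f(2y,4y) = ((2321/2500)/(169/200) − 1)/(2) = 417/8450 ≈ 4.9349%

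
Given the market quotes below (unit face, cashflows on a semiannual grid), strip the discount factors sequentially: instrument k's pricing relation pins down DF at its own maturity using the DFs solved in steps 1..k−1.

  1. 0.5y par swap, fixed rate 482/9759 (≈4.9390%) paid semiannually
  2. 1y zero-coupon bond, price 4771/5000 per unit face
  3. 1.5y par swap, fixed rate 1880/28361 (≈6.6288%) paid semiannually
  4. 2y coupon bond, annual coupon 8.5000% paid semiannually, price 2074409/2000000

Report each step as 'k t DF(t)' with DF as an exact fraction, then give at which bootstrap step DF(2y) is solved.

step 1 [0.5y] swap r/2=241/9759: DF=(1 − 241/9759·(0))/(1+241/9759) = 9759/10000 ≈ 0.975900
step 2 [1y] zero: DF = P = 4771/5000 ≈ 0.954200
step 3 [1.5y] swap r/2=940/28361: DF=(1 − 940/28361·(0.975900+0.954200))/(1+940/28361) = 453/500 ≈ 0.906000
step 4 [2y] bond c/2=17/400: DF=(2074409/2000000 − 17/400·(0.975900+0.954200+0.906000))/(1+17/400) = 8793/10000 ≈ 0.879300

1 1/2 9759/10000
2 1 4771/5000
3 3/2 453/500
4 2 8793/10000
DF(2y) is solved at step 4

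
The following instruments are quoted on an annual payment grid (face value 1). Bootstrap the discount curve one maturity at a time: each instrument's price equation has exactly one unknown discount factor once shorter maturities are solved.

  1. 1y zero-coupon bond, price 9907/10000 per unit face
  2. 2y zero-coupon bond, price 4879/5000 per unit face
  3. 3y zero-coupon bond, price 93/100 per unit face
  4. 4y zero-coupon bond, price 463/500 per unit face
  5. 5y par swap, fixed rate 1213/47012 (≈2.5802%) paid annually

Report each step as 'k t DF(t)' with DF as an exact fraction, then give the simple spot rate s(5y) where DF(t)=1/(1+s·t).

1 1 9907/10000
2 2 4879/5000
3 3 93/100
4 4 463/500
5 5 8787/10000
s(5y) = (1/(8787/10000) − 1)/(5) = 1213/43935 ≈ 2.7609%

step 1 [1y] zero: DF = P = 9907/10000 ≈ 0.990700
step 2 [2y] zero: DF = P = 4879/5000 ≈ 0.975800
step 3 [3y] zero: DF = P = 93/100 ≈ 0.930000
step 4 [4y] zero: DF = P = 463/500 ≈ 0.926000
step 5 [5y] swap r/1=1213/47012: DF=(1 − 1213/47012·(0.990700+0.975800+0.930000+0.926000))/(1+1213/47012) = 8787/10000 ≈ 0.878700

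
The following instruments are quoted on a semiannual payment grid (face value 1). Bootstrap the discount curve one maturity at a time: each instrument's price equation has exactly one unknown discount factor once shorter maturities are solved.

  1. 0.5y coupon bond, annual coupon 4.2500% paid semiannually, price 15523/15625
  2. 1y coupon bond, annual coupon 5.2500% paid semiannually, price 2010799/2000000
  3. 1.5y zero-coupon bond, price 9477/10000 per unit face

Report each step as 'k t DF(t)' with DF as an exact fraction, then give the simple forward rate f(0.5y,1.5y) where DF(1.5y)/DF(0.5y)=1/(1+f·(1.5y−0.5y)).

1 1/2 608/625
2 1 2387/2500
3 3/2 9477/10000
f(0.5y,1.5y) = ((608/625)/(9477/10000) − 1)/(1) = 251/9477 ≈ 2.6485%

step 1 [0.5y] bond c/2=17/800: DF=(15523/15625 − 17/800·(0))/(1+17/800) = 608/625 ≈ 0.972800
step 2 [1y] bond c/2=21/800: DF=(2010799/2000000 − 21/800·(0.972800))/(1+21/800) = 2387/2500 ≈ 0.954800
step 3 [1.5y] zero: DF = P = 9477/10000 ≈ 0.947700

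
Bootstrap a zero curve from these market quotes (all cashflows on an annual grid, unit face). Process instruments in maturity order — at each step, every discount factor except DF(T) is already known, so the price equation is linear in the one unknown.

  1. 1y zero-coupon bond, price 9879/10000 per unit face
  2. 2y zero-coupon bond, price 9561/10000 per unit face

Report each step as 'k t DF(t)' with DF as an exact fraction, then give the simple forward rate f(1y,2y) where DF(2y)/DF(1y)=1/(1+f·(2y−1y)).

1 1 9879/10000
2 2 9561/10000
f(1y,2y) = ((9879/10000)/(9561/10000) − 1)/(1) = 106/3187 ≈ 3.3260%

step 1 [1y] zero: DF = P = 9879/10000 ≈ 0.987900
step 2 [2y] zero: DF = P = 9561/10000 ≈ 0.956100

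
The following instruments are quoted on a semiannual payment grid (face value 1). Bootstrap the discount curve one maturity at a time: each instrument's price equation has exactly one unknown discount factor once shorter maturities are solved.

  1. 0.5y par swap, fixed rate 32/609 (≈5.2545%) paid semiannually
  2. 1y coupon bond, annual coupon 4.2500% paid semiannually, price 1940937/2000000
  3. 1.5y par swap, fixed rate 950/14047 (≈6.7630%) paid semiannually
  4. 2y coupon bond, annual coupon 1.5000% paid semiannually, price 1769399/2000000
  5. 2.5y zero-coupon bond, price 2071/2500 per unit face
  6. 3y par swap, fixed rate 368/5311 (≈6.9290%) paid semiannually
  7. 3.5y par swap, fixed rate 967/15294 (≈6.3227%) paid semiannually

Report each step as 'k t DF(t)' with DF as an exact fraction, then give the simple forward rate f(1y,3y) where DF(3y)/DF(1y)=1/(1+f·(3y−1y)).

1 1/2 609/625
2 1 93/100
3 3/2 181/200
4 2 2143/2500
5 5/2 2071/2500
6 3 102/125
7 7/2 4033/5000
f(1y,3y) = ((93/100)/(102/125) − 1)/(2) = 19/272 ≈ 6.9853%

step 1 [0.5y] swap r/2=16/609: DF=(1 − 16/609·(0))/(1+16/609) = 609/625 ≈ 0.974400
step 2 [1y] bond c/2=17/800: DF=(1940937/2000000 − 17/800·(0.974400))/(1+17/800) = 93/100 ≈ 0.930000
step 3 [1.5y] swap r/2=475/14047: DF=(1 − 475/14047·(0.974400+0.930000))/(1+475/14047) = 181/200 ≈ 0.905000
step 4 [2y] bond c/2=3/400: DF=(1769399/2000000 − 3/400·(0.974400+0.930000+0.905000))/(1+3/400) = 2143/2500 ≈ 0.857200
step 5 [2.5y] zero: DF = P = 2071/2500 ≈ 0.828400
step 6 [3y] swap r/2=184/5311: DF=(1 − 184/5311·(0.974400+0.930000+0.905000+0.857200+0.828400))/(1+184/5311) = 102/125 ≈ 0.816000
step 7 [3.5y] swap r/2=967/30588: DF=(1 − 967/30588·(0.974400+0.930000+0.905000+0.857200+0.828400+0.816000))/(1+967/30588) = 4033/5000 ≈ 0.806600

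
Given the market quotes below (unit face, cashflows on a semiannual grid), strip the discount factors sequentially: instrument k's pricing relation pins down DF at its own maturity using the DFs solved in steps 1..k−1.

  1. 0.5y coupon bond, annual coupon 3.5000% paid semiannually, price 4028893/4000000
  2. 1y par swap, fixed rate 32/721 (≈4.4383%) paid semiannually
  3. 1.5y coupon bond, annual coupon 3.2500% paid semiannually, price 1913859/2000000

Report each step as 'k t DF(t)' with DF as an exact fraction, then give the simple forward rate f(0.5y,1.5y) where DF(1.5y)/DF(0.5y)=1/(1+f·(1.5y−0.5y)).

1 1/2 9899/10000
2 1 598/625
3 3/2 1821/2000
f(0.5y,1.5y) = ((9899/10000)/(1821/2000) − 1)/(1) = 794/9105 ≈ 8.7205%

step 1 [0.5y] bond c/2=7/400: DF=(4028893/4000000 − 7/400·(0))/(1+7/400) = 9899/10000 ≈ 0.989900
step 2 [1y] swap r/2=16/721: DF=(1 − 16/721·(0.989900))/(1+16/721) = 598/625 ≈ 0.956800
step 3 [1.5y] bond c/2=13/800: DF=(1913859/2000000 − 13/800·(0.989900+0.956800))/(1+13/800) = 1821/2000 ≈ 0.910500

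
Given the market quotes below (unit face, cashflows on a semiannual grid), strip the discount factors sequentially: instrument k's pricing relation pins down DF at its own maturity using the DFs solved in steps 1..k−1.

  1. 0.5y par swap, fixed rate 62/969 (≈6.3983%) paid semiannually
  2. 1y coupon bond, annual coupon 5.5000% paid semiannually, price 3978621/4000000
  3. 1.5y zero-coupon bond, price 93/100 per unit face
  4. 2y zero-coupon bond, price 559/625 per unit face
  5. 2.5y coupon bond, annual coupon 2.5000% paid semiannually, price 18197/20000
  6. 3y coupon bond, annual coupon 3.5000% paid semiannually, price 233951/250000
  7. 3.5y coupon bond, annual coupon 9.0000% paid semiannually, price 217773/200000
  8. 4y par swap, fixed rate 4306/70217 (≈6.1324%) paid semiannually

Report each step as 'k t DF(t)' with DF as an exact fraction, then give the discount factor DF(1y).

step 1 [0.5y] swap r/2=31/969: DF=(1 − 31/969·(0))/(1+31/969) = 969/1000 ≈ 0.969000
step 2 [1y] bond c/2=11/400: DF=(3978621/4000000 − 11/400·(0.969000))/(1+11/400) = 9421/10000 ≈ 0.942100
step 3 [1.5y] zero: DF = P = 93/100 ≈ 0.930000
step 4 [2y] zero: DF = P = 559/625 ≈ 0.894400
step 5 [2.5y] bond c/2=1/80: DF=(18197/20000 − 1/80·(0.969000+0.942100+0.930000+0.894400))/(1+1/80) = 341/400 ≈ 0.852500
step 6 [3y] bond c/2=7/400: DF=(233951/250000 − 7/400·(0.969000+0.942100+0.930000+0.894400+0.852500))/(1+7/400) = 1051/1250 ≈ 0.840800
step 7 [3.5y] bond c/2=9/200: DF=(217773/200000 − 9/200·(0.969000+0.942100+0.930000+0.894400+0.852500+0.840800))/(1+9/200) = 4041/5000 ≈ 0.808200
step 8 [4y] swap r/2=2153/70217: DF=(1 − 2153/70217·(0.969000+0.942100+0.930000+0.894400+0.852500+0.840800+0.808200))/(1+2153/70217) = 7847/10000 ≈ 0.784700

1 1/2 969/1000
2 1 9421/10000
3 3/2 93/100
4 2 559/625
5 5/2 341/400
6 3 1051/1250
7 7/2 4041/5000
8 4 7847/10000
DF(1y) = 9421/10000 ≈ 0.942100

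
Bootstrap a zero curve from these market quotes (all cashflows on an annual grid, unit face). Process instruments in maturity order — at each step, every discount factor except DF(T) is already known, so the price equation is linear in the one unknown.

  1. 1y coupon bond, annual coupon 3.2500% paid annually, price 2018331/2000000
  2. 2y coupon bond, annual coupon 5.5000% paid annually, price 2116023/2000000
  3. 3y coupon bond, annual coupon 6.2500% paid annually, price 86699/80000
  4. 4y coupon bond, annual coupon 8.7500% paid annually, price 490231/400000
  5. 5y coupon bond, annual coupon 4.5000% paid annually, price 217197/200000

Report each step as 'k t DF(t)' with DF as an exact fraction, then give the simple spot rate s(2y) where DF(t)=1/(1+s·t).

1 1 4887/5000
2 2 9519/10000
3 3 1813/2000
4 4 2247/2500
5 5 549/625
s(2y) = (1/(9519/10000) − 1)/(2) = 481/19038 ≈ 2.5265%

step 1 [1y] bond c/1=13/400: DF=(2018331/2000000 − 13/400·(0))/(1+13/400) = 4887/5000 ≈ 0.977400
step 2 [2y] bond c/1=11/200: DF=(2116023/2000000 − 11/200·(0.977400))/(1+11/200) = 9519/10000 ≈ 0.951900
step 3 [3y] bond c/1=1/16: DF=(86699/80000 − 1/16·(0.977400+0.951900))/(1+1/16) = 1813/2000 ≈ 0.906500
step 4 [4y] bond c/1=7/80: DF=(490231/400000 − 7/80·(0.977400+0.951900+0.906500))/(1+7/80) = 2247/2500 ≈ 0.898800
step 5 [5y] bond c/1=9/200: DF=(217197/200000 − 9/200·(0.977400+0.951900+0.906500+0.898800))/(1+9/200) = 549/625 ≈ 0.878400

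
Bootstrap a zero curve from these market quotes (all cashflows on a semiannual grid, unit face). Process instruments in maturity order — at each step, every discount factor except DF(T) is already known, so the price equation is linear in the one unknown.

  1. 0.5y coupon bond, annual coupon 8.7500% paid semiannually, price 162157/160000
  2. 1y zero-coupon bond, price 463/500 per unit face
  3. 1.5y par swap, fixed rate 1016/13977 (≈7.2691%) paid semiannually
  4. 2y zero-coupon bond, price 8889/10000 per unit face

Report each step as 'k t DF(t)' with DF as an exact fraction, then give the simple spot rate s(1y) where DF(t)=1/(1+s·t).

1 1/2 971/1000
2 1 463/500
3 3/2 1123/1250
4 2 8889/10000
s(1y) = (1/(463/500) − 1)/(1) = 37/463 ≈ 7.9914%

step 1 [0.5y] bond c/2=7/160: DF=(162157/160000 − 7/160·(0))/(1+7/160) = 971/1000 ≈ 0.971000
step 2 [1y] zero: DF = P = 463/500 ≈ 0.926000
step 3 [1.5y] swap r/2=508/13977: DF=(1 − 508/13977·(0.971000+0.926000))/(1+508/13977) = 1123/1250 ≈ 0.898400
step 4 [2y] zero: DF = P = 8889/10000 ≈ 0.888900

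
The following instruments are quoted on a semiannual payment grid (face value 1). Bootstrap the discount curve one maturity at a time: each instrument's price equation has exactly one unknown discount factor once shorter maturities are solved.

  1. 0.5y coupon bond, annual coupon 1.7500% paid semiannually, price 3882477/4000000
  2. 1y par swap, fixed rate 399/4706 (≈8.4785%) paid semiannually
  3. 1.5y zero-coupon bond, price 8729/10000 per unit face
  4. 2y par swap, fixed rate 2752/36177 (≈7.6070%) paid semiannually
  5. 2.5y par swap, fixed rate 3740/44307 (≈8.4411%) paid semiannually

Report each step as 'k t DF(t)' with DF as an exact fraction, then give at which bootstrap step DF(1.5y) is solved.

step 1 [0.5y] bond c/2=7/800: DF=(3882477/4000000 − 7/800·(0))/(1+7/800) = 4811/5000 ≈ 0.962200
step 2 [1y] swap r/2=399/9412: DF=(1 − 399/9412·(0.962200))/(1+399/9412) = 4601/5000 ≈ 0.920200
step 3 [1.5y] zero: DF = P = 8729/10000 ≈ 0.872900
step 4 [2y] swap r/2=1376/36177: DF=(1 − 1376/36177·(0.962200+0.920200+0.872900))/(1+1376/36177) = 539/625 ≈ 0.862400
step 5 [2.5y] swap r/2=1870/44307: DF=(1 − 1870/44307·(0.962200+0.920200+0.872900+0.862400))/(1+1870/44307) = 813/1000 ≈ 0.813000

1 1/2 4811/5000
2 1 4601/5000
3 3/2 8729/10000
4 2 539/625
5 5/2 813/1000
DF(1.5y) is solved at step 3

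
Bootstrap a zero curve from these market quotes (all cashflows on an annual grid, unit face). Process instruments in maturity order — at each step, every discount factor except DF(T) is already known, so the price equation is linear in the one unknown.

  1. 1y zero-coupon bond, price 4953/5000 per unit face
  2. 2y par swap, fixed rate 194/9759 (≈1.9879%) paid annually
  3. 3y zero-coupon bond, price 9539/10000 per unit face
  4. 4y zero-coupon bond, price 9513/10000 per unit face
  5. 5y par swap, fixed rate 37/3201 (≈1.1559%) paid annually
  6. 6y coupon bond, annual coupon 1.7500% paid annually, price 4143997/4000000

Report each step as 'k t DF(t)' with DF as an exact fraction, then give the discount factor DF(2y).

1 1 4953/5000
2 2 2403/2500
3 3 9539/10000
4 4 9513/10000
5 5 1889/2000
6 6 2339/2500
DF(2y) = 2403/2500 ≈ 0.961200

step 1 [1y] zero: DF = P = 4953/5000 ≈ 0.990600
step 2 [2y] swap r/1=194/9759: DF=(1 − 194/9759·(0.990600))/(1+194/9759) = 2403/2500 ≈ 0.961200
step 3 [3y] zero: DF = P = 9539/10000 ≈ 0.953900
step 4 [4y] zero: DF = P = 9513/10000 ≈ 0.951300
step 5 [5y] swap r/1=37/3201: DF=(1 − 37/3201·(0.990600+0.961200+0.953900+0.951300))/(1+37/3201) = 1889/2000 ≈ 0.944500
step 6 [6y] bond c/1=7/400: DF=(4143997/4000000 − 7/400·(0.990600+0.961200+0.953900+0.951300+0.944500))/(1+7/400) = 2339/2500 ≈ 0.935600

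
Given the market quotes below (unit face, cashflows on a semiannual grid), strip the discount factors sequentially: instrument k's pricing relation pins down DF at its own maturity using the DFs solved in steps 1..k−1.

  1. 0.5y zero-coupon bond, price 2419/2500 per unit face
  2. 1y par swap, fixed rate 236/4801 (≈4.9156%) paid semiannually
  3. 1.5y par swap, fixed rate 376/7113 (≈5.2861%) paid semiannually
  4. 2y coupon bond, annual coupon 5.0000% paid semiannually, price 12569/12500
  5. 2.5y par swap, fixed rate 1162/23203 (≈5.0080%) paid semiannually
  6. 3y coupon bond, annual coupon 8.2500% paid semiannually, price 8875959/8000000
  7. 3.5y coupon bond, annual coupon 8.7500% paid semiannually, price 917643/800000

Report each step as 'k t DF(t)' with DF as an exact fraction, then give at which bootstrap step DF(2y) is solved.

step 1 [0.5y] zero: DF = P = 2419/2500 ≈ 0.967600
step 2 [1y] swap r/2=118/4801: DF=(1 − 118/4801·(0.967600))/(1+118/4801) = 1191/1250 ≈ 0.952800
step 3 [1.5y] swap r/2=188/7113: DF=(1 − 188/7113·(0.967600+0.952800))/(1+188/7113) = 578/625 ≈ 0.924800
step 4 [2y] bond c/2=1/40: DF=(12569/12500 − 1/40·(0.967600+0.952800+0.924800))/(1+1/40) = 2279/2500 ≈ 0.911600
step 5 [2.5y] swap r/2=581/23203: DF=(1 − 581/23203·(0.967600+0.952800+0.924800+0.911600))/(1+581/23203) = 4419/5000 ≈ 0.883800
step 6 [3y] bond c/2=33/800: DF=(8875959/8000000 − 33/800·(0.967600+0.952800+0.924800+0.911600+0.883800))/(1+33/800) = 8817/10000 ≈ 0.881700
step 7 [3.5y] bond c/2=7/160: DF=(917643/800000 − 7/160·(0.967600+0.952800+0.924800+0.911600+0.883800+0.881700))/(1+7/160) = 347/400 ≈ 0.867500

1 1/2 2419/2500
2 1 1191/1250
3 3/2 578/625
4 2 2279/2500
5 5/2 4419/5000
6 3 8817/10000
7 7/2 347/400
DF(2y) is solved at step 4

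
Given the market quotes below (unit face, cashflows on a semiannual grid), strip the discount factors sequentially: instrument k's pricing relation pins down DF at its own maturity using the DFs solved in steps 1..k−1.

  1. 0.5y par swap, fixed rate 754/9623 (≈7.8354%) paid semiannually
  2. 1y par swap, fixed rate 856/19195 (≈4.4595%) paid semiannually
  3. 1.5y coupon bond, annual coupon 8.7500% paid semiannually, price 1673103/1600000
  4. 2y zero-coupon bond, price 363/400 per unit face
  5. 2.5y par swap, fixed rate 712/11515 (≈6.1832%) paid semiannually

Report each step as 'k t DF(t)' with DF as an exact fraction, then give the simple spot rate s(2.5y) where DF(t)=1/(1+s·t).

1 1/2 9623/10000
2 1 2393/2500
3 3/2 4607/5000
4 2 363/400
5 5/2 536/625
s(2.5y) = (1/(536/625) − 1)/(5/2) = 89/1340 ≈ 6.6418%

step 1 [0.5y] swap r/2=377/9623: DF=(1 − 377/9623·(0))/(1+377/9623) = 9623/10000 ≈ 0.962300
step 2 [1y] swap r/2=428/19195: DF=(1 − 428/19195·(0.962300))/(1+428/19195) = 2393/2500 ≈ 0.957200
step 3 [1.5y] bond c/2=7/160: DF=(1673103/1600000 − 7/160·(0.962300+0.957200))/(1+7/160) = 4607/5000 ≈ 0.921400
step 4 [2y] zero: DF = P = 363/400 ≈ 0.907500
step 5 [2.5y] swap r/2=356/11515: DF=(1 − 356/11515·(0.962300+0.957200+0.921400+0.907500))/(1+356/11515) = 536/625 ≈ 0.857600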